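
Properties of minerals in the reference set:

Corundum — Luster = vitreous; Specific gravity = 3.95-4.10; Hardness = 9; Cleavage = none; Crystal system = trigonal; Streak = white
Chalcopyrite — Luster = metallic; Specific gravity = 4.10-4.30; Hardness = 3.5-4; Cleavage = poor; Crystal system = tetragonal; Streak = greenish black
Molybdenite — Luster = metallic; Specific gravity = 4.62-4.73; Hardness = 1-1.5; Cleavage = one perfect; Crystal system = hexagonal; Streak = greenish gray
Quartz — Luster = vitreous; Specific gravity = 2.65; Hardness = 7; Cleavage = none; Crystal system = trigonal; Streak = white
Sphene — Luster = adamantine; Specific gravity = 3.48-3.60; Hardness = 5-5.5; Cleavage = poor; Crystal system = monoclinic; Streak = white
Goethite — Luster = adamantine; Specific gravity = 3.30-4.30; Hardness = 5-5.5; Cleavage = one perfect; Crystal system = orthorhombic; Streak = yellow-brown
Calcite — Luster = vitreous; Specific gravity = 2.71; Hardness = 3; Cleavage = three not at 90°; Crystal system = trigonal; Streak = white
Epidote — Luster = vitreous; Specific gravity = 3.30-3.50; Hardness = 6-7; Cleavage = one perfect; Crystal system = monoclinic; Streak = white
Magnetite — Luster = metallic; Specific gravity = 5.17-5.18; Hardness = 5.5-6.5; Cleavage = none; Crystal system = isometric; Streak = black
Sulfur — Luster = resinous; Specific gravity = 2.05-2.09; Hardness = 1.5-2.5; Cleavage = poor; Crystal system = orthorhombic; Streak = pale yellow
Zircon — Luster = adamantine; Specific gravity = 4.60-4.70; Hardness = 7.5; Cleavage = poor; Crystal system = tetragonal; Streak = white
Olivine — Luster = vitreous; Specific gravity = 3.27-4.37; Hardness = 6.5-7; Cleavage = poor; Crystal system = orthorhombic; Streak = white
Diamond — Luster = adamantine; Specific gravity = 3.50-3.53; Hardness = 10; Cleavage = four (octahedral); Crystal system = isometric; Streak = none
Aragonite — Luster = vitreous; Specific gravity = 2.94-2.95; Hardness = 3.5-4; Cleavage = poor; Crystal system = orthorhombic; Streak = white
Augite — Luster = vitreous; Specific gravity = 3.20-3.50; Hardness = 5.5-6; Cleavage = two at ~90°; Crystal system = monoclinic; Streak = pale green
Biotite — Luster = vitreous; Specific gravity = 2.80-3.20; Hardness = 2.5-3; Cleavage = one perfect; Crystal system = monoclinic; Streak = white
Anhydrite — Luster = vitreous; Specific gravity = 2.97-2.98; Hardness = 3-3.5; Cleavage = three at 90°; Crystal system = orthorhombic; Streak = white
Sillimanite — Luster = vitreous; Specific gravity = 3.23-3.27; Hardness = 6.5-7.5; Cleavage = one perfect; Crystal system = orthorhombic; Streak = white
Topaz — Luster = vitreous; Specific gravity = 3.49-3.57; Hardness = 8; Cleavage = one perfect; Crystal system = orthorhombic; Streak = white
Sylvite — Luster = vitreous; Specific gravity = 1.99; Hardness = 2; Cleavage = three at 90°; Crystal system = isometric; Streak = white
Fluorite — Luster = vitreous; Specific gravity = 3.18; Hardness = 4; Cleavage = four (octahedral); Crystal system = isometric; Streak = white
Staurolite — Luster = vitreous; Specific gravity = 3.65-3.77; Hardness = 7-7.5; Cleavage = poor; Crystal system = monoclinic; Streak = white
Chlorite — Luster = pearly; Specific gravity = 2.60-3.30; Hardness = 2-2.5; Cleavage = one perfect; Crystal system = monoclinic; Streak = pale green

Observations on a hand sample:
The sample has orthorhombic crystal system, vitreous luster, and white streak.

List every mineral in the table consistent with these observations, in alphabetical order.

Anhydrite, Aragonite, Olivine, Sillimanite, Topaz

Orthorhombic crystal system — Goethite, Sulfur, Olivine, Aragonite, Anhydrite, Sillimanite, Topaz remain.
Vitreous luster rules out Goethite, Sulfur.
White streak — no further eliminations.
Consistent with every observation: Anhydrite, Aragonite, Olivine, Sillimanite, Topaz.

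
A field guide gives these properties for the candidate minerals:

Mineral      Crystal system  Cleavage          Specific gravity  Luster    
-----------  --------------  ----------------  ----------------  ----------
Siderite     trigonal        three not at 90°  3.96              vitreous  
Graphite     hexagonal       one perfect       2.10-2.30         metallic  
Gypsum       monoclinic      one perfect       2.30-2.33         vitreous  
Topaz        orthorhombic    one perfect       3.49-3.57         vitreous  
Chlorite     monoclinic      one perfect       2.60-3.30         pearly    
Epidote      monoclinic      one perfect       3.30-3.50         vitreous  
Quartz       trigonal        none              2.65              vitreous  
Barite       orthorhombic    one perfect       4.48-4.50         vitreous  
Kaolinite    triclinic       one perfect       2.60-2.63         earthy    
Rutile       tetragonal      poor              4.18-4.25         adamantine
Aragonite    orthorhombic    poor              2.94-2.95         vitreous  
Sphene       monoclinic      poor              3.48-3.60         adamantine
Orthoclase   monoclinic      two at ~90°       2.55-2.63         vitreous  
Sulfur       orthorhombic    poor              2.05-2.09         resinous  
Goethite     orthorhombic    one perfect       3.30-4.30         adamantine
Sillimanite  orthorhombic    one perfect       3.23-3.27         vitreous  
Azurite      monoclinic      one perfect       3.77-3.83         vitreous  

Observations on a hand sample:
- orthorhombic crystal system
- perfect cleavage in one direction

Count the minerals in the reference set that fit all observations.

4

Orthorhombic crystal system — narrows the field to Topaz, Barite, Aragonite, Sulfur, Goethite, Sillimanite.
Perfect cleavage in one direction eliminates Aragonite, Sulfur.
Remaining candidates: Barite, Goethite, Sillimanite, Topaz.
That is 4 minerals.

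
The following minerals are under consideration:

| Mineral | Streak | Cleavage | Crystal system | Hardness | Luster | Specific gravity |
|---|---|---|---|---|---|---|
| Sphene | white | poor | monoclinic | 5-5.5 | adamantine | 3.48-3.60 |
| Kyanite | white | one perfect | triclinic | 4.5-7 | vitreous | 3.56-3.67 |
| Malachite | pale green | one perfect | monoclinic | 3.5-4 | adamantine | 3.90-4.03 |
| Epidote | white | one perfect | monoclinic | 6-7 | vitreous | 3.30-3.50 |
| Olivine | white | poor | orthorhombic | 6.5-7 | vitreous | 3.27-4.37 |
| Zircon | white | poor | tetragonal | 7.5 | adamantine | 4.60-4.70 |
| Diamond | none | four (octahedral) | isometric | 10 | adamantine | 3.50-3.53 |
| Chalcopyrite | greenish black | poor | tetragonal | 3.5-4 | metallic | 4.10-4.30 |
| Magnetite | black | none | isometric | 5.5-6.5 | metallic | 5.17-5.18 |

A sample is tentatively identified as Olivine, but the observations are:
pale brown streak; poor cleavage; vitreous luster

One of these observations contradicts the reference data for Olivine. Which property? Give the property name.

streak

Pale brown streak: Olivine has white streak — inconsistent.
Poor cleavage: Olivine has cleavage poor — consistent.
Vitreous luster: Olivine has vitreous luster — consistent.
The streak is the one property that does not fit.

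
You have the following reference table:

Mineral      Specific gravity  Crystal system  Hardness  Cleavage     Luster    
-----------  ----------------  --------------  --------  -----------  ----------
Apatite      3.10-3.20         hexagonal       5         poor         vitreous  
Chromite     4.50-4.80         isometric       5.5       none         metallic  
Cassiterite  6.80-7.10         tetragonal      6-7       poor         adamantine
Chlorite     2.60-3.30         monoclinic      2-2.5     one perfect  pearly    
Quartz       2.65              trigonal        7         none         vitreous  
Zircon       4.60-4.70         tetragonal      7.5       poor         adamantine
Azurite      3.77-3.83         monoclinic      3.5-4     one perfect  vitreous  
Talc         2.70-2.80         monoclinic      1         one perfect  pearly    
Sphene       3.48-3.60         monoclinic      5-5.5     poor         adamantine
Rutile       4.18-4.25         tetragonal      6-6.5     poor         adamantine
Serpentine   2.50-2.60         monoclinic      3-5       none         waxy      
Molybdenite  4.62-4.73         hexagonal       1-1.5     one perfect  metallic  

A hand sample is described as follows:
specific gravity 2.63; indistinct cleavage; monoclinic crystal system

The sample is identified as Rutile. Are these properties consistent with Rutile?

No

Specific gravity 2.63 — Rutile has SG 4.18-4.25; which does not match.
Indistinct cleavage — matches Rutile (cleavage poor).
Monoclinic crystal system — Rutile has tetragonal system; which does not match.
2 of the observed properties are inconsistent with Rutile.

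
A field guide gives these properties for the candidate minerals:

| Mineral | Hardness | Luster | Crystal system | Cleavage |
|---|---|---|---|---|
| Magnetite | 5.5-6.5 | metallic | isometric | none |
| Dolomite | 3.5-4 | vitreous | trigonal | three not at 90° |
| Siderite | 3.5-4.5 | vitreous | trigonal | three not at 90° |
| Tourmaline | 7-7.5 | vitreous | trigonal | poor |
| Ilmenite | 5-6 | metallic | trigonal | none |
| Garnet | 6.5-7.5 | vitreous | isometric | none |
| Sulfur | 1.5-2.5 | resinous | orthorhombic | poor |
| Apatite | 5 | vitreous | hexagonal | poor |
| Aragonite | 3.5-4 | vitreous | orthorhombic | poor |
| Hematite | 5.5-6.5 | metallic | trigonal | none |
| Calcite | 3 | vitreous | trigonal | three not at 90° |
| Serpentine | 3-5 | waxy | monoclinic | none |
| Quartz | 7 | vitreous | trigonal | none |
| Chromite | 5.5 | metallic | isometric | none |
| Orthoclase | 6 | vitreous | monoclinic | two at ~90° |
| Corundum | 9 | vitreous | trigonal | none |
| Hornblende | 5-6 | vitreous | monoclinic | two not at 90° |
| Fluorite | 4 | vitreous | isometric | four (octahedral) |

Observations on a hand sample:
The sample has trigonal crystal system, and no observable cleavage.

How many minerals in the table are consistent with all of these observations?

Trigonal crystal system — narrows the field to Dolomite, Siderite, Tourmaline, Ilmenite, Hematite, Calcite, Quartz, Corundum.
No observable cleavage rules out Dolomite, Siderite, Tourmaline, Calcite.
The minerals that satisfy all observations are Corundum, Hematite, Ilmenite, Quartz.
That is 4 minerals.

4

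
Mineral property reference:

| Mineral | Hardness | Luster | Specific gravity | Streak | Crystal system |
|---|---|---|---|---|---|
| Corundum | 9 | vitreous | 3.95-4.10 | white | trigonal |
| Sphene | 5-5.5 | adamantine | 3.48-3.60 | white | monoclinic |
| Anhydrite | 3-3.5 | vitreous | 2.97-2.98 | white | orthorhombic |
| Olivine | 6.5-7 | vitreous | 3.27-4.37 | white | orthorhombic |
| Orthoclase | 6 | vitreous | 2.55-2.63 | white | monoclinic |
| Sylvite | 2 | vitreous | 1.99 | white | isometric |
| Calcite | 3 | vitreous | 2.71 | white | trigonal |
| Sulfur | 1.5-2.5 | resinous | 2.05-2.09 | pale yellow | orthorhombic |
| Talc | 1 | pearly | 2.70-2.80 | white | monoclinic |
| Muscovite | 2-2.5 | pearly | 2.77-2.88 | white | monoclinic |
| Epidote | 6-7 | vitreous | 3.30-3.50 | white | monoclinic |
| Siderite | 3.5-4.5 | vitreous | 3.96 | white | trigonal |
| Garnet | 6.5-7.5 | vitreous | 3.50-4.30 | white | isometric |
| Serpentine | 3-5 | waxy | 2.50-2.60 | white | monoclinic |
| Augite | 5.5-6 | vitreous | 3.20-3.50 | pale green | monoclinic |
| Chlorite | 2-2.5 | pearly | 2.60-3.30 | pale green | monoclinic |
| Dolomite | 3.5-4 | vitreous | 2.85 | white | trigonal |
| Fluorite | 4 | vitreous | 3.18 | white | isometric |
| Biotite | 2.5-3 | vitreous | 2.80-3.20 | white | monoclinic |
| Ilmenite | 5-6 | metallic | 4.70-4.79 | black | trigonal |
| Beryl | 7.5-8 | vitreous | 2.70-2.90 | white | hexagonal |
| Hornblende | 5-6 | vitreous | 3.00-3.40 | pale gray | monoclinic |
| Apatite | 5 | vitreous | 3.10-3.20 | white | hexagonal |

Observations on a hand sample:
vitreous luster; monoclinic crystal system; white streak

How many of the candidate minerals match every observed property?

Vitreous luster — only Corundum, Anhydrite, Olivine, Orthoclase, Sylvite, Calcite, Epidote, Siderite, Garnet, Augite, Dolomite, Fluorite, Biotite, Beryl, Hornblende, Apatite remain.
Monoclinic crystal system — narrows the field to Orthoclase, Epidote, Augite, Biotite, Hornblende.
White streak eliminates Augite, Hornblende.
The minerals that satisfy all observations are Biotite, Epidote, Orthoclase.
That is 3 minerals.

3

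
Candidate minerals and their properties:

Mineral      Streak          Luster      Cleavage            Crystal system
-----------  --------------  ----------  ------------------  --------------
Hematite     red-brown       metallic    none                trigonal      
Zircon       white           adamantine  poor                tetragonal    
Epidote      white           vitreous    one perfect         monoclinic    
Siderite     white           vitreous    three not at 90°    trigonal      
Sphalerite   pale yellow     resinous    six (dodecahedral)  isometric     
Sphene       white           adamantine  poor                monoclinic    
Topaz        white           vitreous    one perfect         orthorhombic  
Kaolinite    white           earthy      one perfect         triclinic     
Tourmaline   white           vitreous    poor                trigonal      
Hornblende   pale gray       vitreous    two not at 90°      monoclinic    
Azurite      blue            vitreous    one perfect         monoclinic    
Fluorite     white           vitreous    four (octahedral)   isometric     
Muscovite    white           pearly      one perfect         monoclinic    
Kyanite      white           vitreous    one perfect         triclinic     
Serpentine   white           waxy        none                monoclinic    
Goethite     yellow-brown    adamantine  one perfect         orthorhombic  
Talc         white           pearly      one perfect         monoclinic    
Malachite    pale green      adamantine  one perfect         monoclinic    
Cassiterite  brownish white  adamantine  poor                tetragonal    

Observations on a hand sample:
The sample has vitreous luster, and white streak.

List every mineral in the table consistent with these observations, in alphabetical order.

Vitreous luster: leaves Epidote, Siderite, Topaz, Tourmaline, Hornblende, Azurite, Fluorite, Kyanite.
White streak is inconsistent with Hornblende, Azurite.
Consistent with every observation: Epidote, Fluorite, Kyanite, Siderite, Topaz, Tourmaline.

Epidote, Fluorite, Kyanite, Siderite, Topaz, Tourmaline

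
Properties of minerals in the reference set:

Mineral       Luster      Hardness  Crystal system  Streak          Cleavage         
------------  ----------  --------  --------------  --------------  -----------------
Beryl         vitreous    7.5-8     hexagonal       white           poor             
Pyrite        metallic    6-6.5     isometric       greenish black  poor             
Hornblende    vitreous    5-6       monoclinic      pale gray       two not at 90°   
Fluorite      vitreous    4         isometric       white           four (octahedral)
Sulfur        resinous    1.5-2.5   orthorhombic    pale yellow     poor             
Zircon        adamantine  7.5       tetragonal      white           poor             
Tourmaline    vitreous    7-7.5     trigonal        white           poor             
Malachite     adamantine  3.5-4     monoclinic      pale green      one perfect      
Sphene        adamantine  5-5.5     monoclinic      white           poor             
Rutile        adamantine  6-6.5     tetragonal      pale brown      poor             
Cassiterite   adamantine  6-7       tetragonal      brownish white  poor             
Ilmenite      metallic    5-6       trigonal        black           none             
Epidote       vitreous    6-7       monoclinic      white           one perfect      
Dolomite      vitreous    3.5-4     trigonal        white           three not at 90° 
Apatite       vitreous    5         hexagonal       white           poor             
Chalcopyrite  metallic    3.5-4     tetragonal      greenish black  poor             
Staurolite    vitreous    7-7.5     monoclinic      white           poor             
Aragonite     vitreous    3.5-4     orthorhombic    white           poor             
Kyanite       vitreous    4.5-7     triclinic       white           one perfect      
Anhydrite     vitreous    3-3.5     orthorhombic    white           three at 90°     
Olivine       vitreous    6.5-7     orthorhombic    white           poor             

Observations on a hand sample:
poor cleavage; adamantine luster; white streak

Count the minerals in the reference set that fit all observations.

Poor cleavage — Beryl, Pyrite, Sulfur, Zircon, Tourmaline, Sphene, Rutile, Cassiterite, Apatite, Chalcopyrite, Staurolite, Aragonite, Olivine remain.
Adamantine luster — only Zircon, Sphene, Rutile, Cassiterite remain.
White streak is inconsistent with Rutile, Cassiterite.
Consistent with every observation: Sphene, Zircon.
That is 2 minerals.

2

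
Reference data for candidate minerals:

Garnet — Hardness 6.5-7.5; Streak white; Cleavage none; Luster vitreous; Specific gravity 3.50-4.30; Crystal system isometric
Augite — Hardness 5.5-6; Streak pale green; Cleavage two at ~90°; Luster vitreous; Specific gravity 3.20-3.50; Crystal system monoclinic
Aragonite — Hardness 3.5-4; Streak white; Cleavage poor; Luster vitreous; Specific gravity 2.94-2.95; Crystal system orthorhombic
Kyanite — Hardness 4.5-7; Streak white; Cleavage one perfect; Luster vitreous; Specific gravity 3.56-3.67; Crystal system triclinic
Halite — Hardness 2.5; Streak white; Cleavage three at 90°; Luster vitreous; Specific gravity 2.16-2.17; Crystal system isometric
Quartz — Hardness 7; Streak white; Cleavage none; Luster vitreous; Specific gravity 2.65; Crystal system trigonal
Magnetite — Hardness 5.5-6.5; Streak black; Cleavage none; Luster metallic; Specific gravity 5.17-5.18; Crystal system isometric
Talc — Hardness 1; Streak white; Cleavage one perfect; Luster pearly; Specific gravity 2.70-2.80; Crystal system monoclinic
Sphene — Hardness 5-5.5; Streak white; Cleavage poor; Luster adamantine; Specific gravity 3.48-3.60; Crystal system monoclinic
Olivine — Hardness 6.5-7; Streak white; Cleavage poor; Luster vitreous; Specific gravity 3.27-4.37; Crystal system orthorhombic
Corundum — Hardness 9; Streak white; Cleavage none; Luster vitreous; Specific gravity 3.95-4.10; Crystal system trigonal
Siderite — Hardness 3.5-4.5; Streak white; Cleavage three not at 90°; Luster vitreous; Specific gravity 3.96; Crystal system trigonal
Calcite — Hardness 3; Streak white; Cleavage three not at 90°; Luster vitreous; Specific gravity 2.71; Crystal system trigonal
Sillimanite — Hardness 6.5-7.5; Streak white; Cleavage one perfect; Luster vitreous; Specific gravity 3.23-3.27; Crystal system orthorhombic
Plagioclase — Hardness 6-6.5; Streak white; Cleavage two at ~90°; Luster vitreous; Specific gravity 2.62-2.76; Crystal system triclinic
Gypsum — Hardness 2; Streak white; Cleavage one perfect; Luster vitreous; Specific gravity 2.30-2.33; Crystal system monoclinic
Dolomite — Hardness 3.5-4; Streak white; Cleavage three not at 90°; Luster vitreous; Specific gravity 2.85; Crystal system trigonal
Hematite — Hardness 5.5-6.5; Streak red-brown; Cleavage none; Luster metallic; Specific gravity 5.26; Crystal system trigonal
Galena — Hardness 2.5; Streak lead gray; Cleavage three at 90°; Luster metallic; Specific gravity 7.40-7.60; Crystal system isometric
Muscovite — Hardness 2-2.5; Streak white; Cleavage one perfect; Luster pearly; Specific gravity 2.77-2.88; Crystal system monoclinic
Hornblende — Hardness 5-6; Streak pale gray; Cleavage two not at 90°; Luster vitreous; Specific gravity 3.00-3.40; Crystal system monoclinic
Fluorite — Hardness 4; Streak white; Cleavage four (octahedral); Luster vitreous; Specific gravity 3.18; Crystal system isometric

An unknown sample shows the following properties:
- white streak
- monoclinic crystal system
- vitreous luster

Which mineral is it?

Gypsum

White streak excludes Augite, Magnetite, Hematite, Galena, Hornblende.
Monoclinic crystal system: narrows the field to Talc, Sphene, Gypsum, Muscovite.
Vitreous luster: narrows the field to Gypsum.
Only Gypsum satisfies all observations.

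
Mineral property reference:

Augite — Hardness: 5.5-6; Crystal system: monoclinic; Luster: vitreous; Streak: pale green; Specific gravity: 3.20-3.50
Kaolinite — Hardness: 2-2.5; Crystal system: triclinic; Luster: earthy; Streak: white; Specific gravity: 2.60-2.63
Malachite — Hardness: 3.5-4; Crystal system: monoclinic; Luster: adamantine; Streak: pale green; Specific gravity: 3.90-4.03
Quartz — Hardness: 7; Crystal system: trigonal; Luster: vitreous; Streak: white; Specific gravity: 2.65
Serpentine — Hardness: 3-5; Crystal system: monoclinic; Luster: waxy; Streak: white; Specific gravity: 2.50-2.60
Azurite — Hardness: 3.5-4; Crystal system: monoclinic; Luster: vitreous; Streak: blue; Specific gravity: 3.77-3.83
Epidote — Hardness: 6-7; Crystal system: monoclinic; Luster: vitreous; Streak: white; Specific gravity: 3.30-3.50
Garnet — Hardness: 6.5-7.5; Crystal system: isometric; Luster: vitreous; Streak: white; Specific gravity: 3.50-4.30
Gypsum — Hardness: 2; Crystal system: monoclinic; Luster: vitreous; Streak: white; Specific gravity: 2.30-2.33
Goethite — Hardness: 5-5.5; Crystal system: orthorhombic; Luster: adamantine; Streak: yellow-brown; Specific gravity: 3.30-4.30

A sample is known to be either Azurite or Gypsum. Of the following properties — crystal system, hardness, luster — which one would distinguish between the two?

hardness

Crystal system: both monoclinic — shared.
Hardness: Azurite 3.5-4, Gypsum 2 — these differ.
Luster: both vitreous — shared.
Only hardness differs between Azurite and Gypsum among the listed tests.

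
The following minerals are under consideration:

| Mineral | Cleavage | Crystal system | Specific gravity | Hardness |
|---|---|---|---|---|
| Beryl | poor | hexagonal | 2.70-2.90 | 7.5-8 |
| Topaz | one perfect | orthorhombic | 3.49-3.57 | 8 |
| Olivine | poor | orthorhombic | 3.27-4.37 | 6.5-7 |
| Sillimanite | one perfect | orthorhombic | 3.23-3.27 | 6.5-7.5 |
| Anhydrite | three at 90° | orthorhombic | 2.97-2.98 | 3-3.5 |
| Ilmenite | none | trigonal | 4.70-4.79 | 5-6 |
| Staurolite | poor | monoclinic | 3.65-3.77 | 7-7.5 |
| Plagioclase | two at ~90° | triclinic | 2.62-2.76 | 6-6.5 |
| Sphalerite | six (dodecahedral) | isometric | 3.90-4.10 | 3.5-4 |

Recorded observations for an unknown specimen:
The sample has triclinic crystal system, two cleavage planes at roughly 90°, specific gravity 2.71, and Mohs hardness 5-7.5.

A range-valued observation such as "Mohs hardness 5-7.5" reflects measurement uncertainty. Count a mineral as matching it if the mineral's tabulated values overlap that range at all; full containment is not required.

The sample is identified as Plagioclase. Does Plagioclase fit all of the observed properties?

Triclinic crystal system — is consistent with Plagioclase (triclinic system).
Two cleavage planes at roughly 90° — is consistent with Plagioclase (cleavage two at ~90°).
Specific gravity 2.71 — is consistent with Plagioclase (SG 2.62-2.76).
Mohs hardness 5-7.5 — is consistent with Plagioclase (hardness 6-6.5).
All observations are consistent with the tabulated values for Plagioclase.

Yes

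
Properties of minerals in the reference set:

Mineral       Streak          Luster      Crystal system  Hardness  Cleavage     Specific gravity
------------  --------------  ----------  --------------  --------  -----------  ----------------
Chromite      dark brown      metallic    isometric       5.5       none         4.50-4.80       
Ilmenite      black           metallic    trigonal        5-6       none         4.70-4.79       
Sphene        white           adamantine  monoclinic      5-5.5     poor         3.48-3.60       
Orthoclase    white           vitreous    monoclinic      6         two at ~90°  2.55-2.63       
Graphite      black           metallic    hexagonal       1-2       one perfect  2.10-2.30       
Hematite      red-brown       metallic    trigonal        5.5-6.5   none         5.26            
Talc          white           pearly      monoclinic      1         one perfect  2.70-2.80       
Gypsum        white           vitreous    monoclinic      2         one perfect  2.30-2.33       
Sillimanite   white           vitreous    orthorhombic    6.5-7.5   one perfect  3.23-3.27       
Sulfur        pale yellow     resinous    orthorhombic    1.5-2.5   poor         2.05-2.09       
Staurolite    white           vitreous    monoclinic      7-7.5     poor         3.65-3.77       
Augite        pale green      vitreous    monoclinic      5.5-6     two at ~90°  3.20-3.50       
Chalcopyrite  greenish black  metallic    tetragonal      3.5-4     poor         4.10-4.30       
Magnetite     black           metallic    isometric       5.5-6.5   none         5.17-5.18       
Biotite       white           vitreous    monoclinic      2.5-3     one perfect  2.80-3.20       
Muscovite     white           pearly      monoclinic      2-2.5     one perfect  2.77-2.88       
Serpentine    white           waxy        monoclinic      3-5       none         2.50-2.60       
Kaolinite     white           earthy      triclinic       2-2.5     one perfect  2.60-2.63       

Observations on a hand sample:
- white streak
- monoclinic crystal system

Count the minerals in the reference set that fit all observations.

8

White streak — narrows the field to Sphene, Orthoclase, Talc, Gypsum, Sillimanite, Staurolite, Biotite, Muscovite, Serpentine, Kaolinite.
Monoclinic crystal system excludes Sillimanite, Kaolinite.
Consistent with every observation: Biotite, Gypsum, Muscovite, Orthoclase, Serpentine, Sphene, Staurolite, Talc.
That is 8 minerals.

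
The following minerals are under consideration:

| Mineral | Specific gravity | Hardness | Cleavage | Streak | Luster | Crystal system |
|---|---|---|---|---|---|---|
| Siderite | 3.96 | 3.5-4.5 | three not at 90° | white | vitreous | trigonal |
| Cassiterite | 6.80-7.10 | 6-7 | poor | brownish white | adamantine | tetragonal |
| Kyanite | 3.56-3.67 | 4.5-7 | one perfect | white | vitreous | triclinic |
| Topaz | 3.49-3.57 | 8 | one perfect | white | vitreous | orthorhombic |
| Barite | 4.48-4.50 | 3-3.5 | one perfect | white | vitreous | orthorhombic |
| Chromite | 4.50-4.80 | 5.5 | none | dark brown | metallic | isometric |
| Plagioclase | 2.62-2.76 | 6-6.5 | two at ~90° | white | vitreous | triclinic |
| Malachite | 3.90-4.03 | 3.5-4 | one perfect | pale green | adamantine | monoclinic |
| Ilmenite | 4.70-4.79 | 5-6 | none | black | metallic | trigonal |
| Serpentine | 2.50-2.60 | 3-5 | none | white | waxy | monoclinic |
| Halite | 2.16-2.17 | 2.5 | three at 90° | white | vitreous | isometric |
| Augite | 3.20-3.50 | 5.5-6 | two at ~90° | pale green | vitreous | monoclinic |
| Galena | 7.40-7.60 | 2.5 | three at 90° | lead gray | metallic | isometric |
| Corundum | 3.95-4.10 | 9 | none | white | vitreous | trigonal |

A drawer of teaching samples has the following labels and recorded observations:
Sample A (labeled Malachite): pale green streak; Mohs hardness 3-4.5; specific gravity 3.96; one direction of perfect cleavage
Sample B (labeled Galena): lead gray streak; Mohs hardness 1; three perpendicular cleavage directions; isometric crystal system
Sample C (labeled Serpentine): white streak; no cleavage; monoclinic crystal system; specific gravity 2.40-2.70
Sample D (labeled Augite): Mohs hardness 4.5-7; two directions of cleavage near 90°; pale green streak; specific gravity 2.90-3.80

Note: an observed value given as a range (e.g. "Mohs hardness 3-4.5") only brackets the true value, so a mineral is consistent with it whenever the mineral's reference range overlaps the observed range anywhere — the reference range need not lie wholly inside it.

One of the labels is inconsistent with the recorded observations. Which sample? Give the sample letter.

Sample A: observations are consistent with Malachite.
Sample B: Mohs hardness 1 is outside the reference for Galena (hardness 2.5) — mislabeled.
Sample C: observations are consistent with Serpentine.
Sample D: observations are consistent with Augite.
Sample B is the mislabeled one.

B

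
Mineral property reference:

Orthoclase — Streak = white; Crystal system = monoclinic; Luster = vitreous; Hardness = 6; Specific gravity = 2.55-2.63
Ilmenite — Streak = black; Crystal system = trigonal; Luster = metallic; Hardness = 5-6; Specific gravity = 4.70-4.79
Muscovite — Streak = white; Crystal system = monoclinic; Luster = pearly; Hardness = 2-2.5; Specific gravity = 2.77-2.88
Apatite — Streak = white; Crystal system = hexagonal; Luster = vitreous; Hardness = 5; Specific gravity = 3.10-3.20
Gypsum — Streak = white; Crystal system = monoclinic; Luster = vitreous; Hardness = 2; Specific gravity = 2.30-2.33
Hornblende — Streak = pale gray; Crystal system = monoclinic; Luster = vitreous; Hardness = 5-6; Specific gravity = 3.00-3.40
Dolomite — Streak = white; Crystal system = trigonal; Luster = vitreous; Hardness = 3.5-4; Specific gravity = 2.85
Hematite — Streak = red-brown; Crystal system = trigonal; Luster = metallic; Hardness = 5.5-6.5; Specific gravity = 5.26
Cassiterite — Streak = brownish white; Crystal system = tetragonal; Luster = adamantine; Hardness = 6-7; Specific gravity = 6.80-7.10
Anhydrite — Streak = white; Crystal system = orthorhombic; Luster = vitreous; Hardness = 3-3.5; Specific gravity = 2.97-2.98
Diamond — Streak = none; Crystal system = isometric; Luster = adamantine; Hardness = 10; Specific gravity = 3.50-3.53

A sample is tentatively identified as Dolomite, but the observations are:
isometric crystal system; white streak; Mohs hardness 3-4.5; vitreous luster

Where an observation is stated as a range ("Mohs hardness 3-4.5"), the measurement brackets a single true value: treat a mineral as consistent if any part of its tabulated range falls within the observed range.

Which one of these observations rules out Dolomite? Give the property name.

crystal system

Isometric crystal system: Dolomite has trigonal system — does not match.
White streak: Dolomite has white streak — within range.
Mohs hardness 3-4.5: Dolomite has hardness 3.5-4 — within range.
Vitreous luster: Dolomite has vitreous luster — within range.
Everything matches except the crystal system.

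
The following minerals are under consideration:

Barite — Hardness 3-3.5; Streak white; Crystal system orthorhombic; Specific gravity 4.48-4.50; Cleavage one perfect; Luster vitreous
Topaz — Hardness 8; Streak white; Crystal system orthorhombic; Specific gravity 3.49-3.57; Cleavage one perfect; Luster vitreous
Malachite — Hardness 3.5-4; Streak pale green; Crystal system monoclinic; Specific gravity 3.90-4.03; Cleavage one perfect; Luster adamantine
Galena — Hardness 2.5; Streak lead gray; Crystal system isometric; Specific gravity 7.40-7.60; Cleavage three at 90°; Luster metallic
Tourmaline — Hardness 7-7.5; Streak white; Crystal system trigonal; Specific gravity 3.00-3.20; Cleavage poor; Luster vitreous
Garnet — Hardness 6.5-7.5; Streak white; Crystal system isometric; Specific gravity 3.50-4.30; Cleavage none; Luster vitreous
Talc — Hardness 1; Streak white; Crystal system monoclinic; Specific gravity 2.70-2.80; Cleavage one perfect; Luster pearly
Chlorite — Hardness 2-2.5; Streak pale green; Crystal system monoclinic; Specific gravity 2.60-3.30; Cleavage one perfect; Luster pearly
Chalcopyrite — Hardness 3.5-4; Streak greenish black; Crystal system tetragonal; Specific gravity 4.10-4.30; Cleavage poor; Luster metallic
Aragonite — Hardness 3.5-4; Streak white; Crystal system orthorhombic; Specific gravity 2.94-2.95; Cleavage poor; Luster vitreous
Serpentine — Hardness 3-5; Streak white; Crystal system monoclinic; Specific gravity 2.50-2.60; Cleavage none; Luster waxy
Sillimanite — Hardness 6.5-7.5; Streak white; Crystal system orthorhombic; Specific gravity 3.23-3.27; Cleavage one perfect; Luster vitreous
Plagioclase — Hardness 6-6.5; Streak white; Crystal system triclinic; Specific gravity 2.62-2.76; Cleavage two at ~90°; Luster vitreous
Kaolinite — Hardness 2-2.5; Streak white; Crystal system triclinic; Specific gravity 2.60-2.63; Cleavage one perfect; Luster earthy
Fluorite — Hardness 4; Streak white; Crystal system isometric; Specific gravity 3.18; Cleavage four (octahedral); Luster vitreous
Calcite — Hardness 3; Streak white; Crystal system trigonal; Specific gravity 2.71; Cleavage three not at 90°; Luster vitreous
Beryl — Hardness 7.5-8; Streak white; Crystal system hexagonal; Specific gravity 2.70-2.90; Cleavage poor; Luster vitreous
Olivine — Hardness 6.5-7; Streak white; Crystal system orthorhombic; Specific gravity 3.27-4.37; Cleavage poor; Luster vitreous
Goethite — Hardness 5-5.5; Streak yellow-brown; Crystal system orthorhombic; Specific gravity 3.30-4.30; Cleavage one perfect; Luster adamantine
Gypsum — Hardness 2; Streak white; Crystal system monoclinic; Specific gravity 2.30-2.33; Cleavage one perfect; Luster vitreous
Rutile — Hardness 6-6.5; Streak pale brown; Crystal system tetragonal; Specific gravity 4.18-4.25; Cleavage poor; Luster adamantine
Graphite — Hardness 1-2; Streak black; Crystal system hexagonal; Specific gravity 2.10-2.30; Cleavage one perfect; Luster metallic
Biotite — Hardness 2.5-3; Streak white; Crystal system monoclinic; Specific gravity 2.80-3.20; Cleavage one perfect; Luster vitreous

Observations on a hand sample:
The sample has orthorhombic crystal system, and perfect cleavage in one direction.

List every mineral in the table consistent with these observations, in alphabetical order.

Orthorhombic crystal system — leaves Barite, Topaz, Aragonite, Sillimanite, Olivine, Goethite.
Perfect cleavage in one direction excludes Aragonite, Olivine.
The minerals that satisfy all observations are Barite, Goethite, Sillimanite, Topaz.

Barite, Goethite, Sillimanite, Topaz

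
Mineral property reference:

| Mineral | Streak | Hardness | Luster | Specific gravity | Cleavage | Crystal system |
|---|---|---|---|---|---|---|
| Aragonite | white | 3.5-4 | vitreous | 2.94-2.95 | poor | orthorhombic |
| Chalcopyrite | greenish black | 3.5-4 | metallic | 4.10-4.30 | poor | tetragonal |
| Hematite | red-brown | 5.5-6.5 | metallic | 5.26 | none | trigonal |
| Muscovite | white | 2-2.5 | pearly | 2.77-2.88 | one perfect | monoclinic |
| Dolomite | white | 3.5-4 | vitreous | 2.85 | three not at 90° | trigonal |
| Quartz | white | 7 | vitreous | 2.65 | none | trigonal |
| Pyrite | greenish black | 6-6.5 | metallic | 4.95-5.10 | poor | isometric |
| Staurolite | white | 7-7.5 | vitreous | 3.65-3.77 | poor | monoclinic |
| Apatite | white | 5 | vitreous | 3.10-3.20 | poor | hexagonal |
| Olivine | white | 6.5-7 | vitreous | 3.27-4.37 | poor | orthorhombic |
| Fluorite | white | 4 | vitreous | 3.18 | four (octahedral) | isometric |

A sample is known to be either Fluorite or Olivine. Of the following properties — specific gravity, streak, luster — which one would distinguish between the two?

Specific gravity: Fluorite 3.18, Olivine 3.27-4.37 — these differ.
Streak: both white — no difference.
Luster: both vitreous — no difference.
Specific gravity is the diagnostic property here.

specific gravity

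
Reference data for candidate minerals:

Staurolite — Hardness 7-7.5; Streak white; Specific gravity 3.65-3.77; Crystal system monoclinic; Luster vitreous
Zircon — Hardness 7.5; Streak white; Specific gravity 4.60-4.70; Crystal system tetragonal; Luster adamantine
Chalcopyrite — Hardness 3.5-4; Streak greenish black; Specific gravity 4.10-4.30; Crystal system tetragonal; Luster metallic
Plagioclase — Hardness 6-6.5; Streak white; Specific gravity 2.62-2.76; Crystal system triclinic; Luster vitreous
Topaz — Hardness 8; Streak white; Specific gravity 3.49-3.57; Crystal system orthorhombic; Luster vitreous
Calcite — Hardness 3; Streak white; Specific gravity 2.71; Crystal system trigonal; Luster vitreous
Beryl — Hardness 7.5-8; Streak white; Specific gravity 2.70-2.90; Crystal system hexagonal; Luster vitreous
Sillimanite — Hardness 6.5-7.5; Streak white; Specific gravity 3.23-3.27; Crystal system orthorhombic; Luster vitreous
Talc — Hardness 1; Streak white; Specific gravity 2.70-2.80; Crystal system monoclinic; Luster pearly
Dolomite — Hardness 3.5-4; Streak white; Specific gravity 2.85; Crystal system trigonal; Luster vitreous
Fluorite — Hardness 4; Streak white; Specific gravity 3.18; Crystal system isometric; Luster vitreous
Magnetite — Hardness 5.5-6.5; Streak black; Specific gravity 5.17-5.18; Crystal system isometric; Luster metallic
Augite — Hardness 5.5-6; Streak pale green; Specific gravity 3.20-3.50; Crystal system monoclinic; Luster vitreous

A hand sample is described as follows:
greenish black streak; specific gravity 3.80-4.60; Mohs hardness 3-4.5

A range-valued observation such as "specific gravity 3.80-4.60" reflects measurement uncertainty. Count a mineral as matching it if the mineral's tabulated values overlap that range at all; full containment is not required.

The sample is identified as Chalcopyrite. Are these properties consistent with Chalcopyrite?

Greenish black streak — agrees with Chalcopyrite (greenish black streak).
Specific gravity 3.80-4.60 — agrees with Chalcopyrite (SG 4.10-4.30).
Mohs hardness 3-4.5 — agrees with Chalcopyrite (hardness 3.5-4).
Every observed property is compatible with the reference values for Chalcopyrite.

Consistent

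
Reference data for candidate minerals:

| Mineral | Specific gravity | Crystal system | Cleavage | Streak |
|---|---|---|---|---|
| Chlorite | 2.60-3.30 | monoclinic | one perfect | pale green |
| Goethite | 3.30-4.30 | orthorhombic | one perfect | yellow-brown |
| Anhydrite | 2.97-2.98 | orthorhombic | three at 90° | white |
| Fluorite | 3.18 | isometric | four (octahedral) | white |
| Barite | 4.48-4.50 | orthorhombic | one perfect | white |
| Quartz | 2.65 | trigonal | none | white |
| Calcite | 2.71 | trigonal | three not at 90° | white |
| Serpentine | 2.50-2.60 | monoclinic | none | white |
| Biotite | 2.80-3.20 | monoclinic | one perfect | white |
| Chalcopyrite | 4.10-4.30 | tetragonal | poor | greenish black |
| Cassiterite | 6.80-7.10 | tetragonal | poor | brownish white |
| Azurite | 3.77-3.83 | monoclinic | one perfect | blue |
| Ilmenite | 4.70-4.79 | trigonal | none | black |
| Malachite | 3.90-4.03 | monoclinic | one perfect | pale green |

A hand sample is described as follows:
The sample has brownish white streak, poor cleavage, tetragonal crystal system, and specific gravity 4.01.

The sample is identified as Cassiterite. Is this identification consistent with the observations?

Brownish white streak — consistent with Cassiterite (brownish white streak).
Poor cleavage — consistent with Cassiterite (cleavage poor).
Tetragonal crystal system — consistent with Cassiterite (tetragonal system).
Specific gravity 4.01 — Cassiterite has SG 6.80-7.10; inconsistent.
Specific gravity alone is enough to reject Cassiterite.

Inconsistent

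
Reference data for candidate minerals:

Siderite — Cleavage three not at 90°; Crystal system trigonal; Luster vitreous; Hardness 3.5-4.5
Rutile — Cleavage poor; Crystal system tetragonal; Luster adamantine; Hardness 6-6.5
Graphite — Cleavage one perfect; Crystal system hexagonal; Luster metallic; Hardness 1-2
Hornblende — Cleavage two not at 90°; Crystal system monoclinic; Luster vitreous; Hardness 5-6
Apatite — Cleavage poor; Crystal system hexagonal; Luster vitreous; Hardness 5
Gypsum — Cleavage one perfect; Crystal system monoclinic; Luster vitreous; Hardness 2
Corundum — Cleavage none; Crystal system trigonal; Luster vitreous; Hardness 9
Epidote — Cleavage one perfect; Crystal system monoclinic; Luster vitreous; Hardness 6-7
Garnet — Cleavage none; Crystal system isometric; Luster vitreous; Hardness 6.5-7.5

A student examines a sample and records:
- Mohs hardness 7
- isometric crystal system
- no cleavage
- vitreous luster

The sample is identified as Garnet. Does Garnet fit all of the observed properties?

Mohs hardness 7 — fits Garnet (hardness 6.5-7.5).
Isometric crystal system — fits Garnet (isometric system).
No cleavage — fits Garnet (cleavage none).
Vitreous luster — fits Garnet (vitreous luster).
Nothing contradicts Garnet.

Yes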